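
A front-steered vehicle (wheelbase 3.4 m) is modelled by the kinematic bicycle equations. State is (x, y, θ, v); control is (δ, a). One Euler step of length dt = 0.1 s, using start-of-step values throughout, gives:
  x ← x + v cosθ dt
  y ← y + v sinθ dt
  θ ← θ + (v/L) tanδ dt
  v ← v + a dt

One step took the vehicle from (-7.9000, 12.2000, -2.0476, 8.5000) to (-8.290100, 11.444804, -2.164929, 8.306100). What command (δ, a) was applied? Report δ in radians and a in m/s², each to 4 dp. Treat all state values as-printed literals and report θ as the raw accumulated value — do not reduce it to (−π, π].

a = (v'−v)/dt = (-0.193900)/0.1 = -1.9390
Δθ = θ'−θ = -0.117329;  (v·dt/L) = 8.5000·0.1/3.4 = 0.250000
tan δ = Δθ·L/(v·dt) = -0.469316  →  δ = -0.4388

δ = -0.4388, a = -1.9390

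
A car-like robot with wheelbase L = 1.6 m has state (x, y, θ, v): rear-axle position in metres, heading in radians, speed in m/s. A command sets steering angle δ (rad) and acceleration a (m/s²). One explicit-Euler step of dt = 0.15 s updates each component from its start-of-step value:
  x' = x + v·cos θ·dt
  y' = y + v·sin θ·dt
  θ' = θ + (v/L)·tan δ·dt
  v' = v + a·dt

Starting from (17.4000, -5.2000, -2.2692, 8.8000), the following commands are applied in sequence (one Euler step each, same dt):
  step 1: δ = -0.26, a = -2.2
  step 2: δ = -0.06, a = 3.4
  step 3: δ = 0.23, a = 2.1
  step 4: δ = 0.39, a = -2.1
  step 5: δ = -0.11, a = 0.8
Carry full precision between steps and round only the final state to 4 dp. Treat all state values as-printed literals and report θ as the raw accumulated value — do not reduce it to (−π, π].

after step 1 (δ=-0.26, a=-2.2): (16.551245, -6.210948, -2.488668, 8.470000)
after step 2 (δ=-0.06, a=3.4): (15.542074, -6.982792, -2.536369, 8.980000)
after step 3 (δ=0.23, a=2.1): (14.434335, -7.749163, -2.339249, 9.295000)
after step 4 (δ=0.39, a=-2.1): (13.465298, -8.751610, -1.981054, 8.980000)
after step 5 (δ=-0.11, a=0.8): (12.928054, -9.986834, -2.074035, 9.100000)

(12.9281, -9.9868, -2.0740, 9.1000)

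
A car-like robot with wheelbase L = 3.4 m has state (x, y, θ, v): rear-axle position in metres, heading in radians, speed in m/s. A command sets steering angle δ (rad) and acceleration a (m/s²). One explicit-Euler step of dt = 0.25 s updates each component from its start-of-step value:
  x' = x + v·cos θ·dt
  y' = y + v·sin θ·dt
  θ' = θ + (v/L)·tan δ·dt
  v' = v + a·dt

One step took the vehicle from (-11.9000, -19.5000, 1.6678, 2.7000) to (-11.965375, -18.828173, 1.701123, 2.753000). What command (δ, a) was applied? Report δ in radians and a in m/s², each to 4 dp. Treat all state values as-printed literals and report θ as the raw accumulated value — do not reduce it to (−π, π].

δ = 0.1663, a = 0.2120

a = (v'−v)/dt = (0.053000)/0.25 = 0.2120
Δθ = θ'−θ = 0.033323;  (v·dt/L) = 2.7000·0.25/3.4 = 0.198529
tan δ = Δθ·L/(v·dt) = 0.167849  →  δ = 0.1663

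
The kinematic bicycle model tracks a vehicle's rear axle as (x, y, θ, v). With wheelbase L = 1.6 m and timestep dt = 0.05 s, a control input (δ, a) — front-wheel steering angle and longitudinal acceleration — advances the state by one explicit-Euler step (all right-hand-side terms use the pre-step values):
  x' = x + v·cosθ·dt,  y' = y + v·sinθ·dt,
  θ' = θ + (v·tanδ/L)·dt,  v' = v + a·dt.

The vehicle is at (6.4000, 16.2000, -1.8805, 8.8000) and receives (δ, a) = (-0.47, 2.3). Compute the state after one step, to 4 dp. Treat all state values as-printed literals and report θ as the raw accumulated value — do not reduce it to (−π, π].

x' = 6.4000 + 8.8000·cos(-1.8805)·0.05 = 6.2659
y' = 16.2000 + 8.8000·sin(-1.8805)·0.05 = 15.7809
θ' = -1.8805 + (8.8000/1.6)·tan(-0.47)·0.05 = -2.0202
v' = 8.8000 + 2.3000·0.05 = 8.9150

(6.2659, 15.7809, -2.0202, 8.9150)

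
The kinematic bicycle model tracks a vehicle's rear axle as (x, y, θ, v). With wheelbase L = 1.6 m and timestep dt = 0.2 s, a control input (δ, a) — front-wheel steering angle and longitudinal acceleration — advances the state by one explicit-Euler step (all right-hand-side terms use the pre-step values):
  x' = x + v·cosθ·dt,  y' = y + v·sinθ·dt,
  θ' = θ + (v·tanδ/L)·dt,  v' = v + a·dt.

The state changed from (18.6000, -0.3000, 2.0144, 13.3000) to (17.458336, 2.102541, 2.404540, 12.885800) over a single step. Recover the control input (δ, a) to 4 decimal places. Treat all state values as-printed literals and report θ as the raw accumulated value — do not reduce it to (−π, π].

δ = 0.2305, a = -2.0710

a = (v'−v)/dt = (-0.414200)/0.2 = -2.0710
Δθ = θ'−θ = 0.390140;  (v·dt/L) = 13.3000·0.2/1.6 = 1.662500
tan δ = Δθ·L/(v·dt) = 0.234671  →  δ = 0.2305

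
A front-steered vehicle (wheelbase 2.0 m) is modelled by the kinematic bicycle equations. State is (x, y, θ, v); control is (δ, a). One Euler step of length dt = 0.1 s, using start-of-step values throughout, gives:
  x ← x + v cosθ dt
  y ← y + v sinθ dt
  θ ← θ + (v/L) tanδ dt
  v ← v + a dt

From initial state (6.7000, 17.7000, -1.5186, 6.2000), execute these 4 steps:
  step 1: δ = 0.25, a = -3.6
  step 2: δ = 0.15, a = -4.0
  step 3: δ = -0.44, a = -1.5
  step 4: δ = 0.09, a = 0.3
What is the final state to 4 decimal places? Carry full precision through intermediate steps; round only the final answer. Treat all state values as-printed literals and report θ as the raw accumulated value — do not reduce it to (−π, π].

after step 1 (δ=0.25, a=-3.6): (6.732347, 17.080844, -1.439444, 5.840000)
after step 2 (δ=0.15, a=-4.0): (6.808836, 16.501875, -1.395313, 5.440000)
after step 3 (δ=-0.44, a=-1.5): (6.903810, 15.966230, -1.523365, 5.290000)
after step 4 (δ=0.09, a=0.3): (6.928892, 15.437825, -1.499495, 5.320000)

(6.9289, 15.4378, -1.4995, 5.3200)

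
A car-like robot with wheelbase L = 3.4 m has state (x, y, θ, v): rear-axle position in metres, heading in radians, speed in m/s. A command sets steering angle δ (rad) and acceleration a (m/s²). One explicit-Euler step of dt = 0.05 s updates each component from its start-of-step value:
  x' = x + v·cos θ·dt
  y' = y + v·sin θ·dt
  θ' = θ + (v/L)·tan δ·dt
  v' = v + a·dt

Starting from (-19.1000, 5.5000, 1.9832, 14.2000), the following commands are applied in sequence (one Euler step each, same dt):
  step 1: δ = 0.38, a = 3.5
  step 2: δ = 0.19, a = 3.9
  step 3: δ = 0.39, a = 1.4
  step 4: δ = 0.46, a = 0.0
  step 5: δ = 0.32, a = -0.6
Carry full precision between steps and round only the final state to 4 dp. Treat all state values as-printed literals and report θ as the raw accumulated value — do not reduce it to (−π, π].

after step 1 (δ=0.38, a=3.5): (-19.384577, 6.150474, 2.066607, 14.375000)
after step 2 (δ=0.19, a=3.9): (-19.726518, 6.782674, 2.107263, 14.570000)
after step 3 (δ=0.39, a=1.4): (-20.098856, 7.408835, 2.195337, 14.640000)
after step 4 (δ=0.46, a=0.0): (-20.526875, 8.002656, 2.302004, 14.640000)
after step 5 (δ=0.32, a=-0.6): (-21.015682, 8.547534, 2.373351, 14.610000)

(-21.0157, 8.5475, 2.3734, 14.6100)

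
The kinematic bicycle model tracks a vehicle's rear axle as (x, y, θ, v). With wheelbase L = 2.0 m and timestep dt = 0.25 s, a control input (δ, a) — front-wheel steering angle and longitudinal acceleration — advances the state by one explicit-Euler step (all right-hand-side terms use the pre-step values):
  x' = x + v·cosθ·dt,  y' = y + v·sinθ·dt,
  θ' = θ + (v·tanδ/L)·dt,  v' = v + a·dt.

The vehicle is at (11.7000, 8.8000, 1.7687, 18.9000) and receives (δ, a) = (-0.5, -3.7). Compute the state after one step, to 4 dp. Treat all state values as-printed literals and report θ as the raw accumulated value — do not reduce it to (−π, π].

x' = 11.7000 + 18.9000·cos(1.7687)·0.25 = 10.7710
y' = 8.8000 + 18.9000·sin(1.7687)·0.25 = 13.4328
θ' = 1.7687 + (18.9000/2.0)·tan(-0.5)·0.25 = 0.4781
v' = 18.9000 − 3.7000·0.25 = 17.9750

(10.7710, 13.4328, 0.4781, 17.9750)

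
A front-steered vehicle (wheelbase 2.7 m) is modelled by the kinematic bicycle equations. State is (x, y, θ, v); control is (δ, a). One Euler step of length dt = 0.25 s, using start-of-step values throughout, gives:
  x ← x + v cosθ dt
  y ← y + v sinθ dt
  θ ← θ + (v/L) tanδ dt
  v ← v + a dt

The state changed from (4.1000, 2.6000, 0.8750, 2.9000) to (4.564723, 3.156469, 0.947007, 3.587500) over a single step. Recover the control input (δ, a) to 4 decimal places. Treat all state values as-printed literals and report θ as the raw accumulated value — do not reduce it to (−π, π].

δ = 0.2620, a = 2.7500

a = (v'−v)/dt = (0.687500)/0.25 = 2.7500
Δθ = θ'−θ = 0.072007;  (v·dt/L) = 2.9000·0.25/2.7 = 0.268519
tan δ = Δθ·L/(v·dt) = 0.268164  →  δ = 0.2620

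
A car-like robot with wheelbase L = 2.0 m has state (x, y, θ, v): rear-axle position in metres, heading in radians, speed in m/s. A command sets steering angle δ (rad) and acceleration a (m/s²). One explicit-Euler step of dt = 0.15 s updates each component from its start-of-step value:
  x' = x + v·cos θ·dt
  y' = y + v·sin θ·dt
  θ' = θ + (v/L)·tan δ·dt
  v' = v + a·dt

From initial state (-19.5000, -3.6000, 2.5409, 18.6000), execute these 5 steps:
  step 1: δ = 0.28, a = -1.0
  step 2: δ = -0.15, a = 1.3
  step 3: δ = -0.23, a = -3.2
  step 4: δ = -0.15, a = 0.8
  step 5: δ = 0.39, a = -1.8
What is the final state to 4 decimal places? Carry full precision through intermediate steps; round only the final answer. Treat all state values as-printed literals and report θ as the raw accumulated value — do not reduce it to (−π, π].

after step 1 (δ=0.28, a=-1.0): (-21.801595, -2.023053, 2.942038, 18.450000)
after step 2 (δ=-0.15, a=1.3): (-24.514174, -1.474444, 2.732905, 18.645000)
after step 3 (δ=-0.23, a=-3.2): (-27.080592, -0.363001, 2.405485, 18.165000)
after step 4 (δ=-0.15, a=0.8): (-29.099870, 1.466420, 2.199582, 18.285000)
after step 5 (δ=0.39, a=-1.8): (-30.713054, 3.684598, 2.763292, 18.015000)

(-30.7131, 3.6846, 2.7633, 18.0150)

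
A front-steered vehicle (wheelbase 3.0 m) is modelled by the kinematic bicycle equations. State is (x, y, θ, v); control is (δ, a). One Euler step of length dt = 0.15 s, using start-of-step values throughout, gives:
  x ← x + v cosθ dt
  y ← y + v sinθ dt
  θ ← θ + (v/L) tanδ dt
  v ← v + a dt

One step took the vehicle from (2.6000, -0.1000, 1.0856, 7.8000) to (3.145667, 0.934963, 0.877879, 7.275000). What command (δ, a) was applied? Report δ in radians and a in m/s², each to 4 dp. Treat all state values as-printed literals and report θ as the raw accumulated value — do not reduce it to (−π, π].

δ = -0.4894, a = -3.5000

a = (v'−v)/dt = (-0.525000)/0.15 = -3.5000
Δθ = θ'−θ = -0.207721;  (v·dt/L) = 7.8000·0.15/3.0 = 0.390000
tan δ = Δθ·L/(v·dt) = -0.532618  →  δ = -0.4894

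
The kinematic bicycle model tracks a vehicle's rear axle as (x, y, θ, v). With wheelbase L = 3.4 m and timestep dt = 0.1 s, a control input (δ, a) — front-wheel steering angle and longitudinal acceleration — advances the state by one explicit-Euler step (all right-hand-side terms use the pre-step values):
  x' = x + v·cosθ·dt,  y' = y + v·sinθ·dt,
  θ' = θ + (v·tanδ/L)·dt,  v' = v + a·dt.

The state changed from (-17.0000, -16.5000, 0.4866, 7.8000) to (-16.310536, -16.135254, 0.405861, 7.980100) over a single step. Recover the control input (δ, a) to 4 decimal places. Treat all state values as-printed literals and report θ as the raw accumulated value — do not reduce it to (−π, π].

δ = -0.3384, a = 1.8010

a = (v'−v)/dt = (0.180100)/0.1 = 1.8010
Δθ = θ'−θ = -0.080739;  (v·dt/L) = 7.8000·0.1/3.4 = 0.229412
tan δ = Δθ·L/(v·dt) = -0.351939  →  δ = -0.3384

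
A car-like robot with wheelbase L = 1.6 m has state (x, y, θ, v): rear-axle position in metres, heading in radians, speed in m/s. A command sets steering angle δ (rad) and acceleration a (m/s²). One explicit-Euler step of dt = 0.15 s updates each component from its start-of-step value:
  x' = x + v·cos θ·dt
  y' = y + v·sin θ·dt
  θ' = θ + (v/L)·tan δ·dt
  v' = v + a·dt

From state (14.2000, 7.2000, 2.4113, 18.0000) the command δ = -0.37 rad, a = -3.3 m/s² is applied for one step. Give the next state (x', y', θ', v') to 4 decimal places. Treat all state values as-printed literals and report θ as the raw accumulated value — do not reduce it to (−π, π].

x' = 14.2000 + 18.0000·cos(2.4113)·0.15 = 12.1886
y' = 7.2000 + 18.0000·sin(2.4113)·0.15 = 9.0011
θ' = 2.4113 + (18.0000/1.6)·tan(-0.37)·0.15 = 1.7568
v' = 18.0000 − 3.3000·0.15 = 17.5050

(12.1886, 9.0011, 1.7568, 17.5050)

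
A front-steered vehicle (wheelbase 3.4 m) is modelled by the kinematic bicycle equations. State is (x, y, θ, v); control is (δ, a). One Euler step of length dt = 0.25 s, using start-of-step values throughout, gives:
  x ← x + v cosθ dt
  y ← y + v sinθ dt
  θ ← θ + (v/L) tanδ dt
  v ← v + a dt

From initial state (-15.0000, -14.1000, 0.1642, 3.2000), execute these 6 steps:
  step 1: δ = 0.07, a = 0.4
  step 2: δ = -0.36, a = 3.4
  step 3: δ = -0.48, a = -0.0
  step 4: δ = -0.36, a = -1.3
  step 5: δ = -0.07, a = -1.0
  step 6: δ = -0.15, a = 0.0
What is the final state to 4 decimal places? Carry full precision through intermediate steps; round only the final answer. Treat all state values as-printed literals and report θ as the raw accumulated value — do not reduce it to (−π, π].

(-9.5156, -14.1568, -0.2438, 3.5750)

after step 1 (δ=0.07, a=0.4): (-14.210760, -13.969229, 0.180698, 3.300000)
after step 2 (δ=-0.36, a=3.4): (-13.399193, -13.820964, 0.089364, 4.150000)
after step 3 (δ=-0.48, a=-0.0): (-12.365833, -13.728372, -0.069498, 4.150000)
after step 4 (δ=-0.36, a=-1.3): (-11.330837, -13.800418, -0.184357, 3.825000)
after step 5 (δ=-0.07, a=-1.0): (-10.390791, -13.975712, -0.204076, 3.575000)
after step 6 (δ=-0.15, a=0.0): (-9.515588, -14.156842, -0.243805, 3.575000)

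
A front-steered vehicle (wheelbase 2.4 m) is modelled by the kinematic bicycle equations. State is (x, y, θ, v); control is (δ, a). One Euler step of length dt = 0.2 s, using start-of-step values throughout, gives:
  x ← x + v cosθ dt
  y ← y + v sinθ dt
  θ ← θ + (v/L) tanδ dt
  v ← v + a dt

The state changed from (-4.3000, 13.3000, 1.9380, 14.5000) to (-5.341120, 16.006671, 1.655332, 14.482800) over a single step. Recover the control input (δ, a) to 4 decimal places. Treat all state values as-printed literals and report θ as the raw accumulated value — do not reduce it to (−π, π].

δ = -0.2298, a = -0.0860

a = (v'−v)/dt = (-0.017200)/0.2 = -0.0860
Δθ = θ'−θ = -0.282668;  (v·dt/L) = 14.5000·0.2/2.4 = 1.208333
tan δ = Δθ·L/(v·dt) = -0.233932  →  δ = -0.2298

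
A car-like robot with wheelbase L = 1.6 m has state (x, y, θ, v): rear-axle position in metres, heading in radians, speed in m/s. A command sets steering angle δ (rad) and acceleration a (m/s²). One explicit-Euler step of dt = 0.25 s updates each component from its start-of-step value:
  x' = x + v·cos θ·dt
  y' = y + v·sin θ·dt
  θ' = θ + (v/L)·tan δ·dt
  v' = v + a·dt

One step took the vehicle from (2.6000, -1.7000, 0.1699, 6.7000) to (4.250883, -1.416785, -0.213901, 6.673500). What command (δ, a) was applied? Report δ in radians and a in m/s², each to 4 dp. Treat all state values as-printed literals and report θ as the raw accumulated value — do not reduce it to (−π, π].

δ = -0.3514, a = -0.1060

a = (v'−v)/dt = (-0.026500)/0.25 = -0.1060
Δθ = θ'−θ = -0.383801;  (v·dt/L) = 6.7000·0.25/1.6 = 1.046875
tan δ = Δθ·L/(v·dt) = -0.366616  →  δ = -0.3514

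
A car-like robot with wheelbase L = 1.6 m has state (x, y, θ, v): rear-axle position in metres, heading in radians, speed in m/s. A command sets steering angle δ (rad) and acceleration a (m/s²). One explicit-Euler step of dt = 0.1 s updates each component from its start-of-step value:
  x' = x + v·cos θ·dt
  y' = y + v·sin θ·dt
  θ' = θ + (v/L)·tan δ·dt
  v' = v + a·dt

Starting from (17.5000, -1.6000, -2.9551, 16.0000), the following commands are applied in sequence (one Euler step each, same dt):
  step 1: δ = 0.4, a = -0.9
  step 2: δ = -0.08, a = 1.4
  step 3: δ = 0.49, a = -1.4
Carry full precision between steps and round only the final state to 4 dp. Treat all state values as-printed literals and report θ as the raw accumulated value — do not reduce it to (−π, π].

after step 1 (δ=0.4, a=-0.9): (15.927743, -1.896662, -2.532307, 15.910000)
after step 2 (δ=-0.08, a=1.4): (14.623033, -2.807162, -2.612027, 16.050000)
after step 3 (δ=0.49, a=-1.4): (13.237875, -3.617942, -2.076972, 15.910000)

(13.2379, -3.6179, -2.0770, 15.9100)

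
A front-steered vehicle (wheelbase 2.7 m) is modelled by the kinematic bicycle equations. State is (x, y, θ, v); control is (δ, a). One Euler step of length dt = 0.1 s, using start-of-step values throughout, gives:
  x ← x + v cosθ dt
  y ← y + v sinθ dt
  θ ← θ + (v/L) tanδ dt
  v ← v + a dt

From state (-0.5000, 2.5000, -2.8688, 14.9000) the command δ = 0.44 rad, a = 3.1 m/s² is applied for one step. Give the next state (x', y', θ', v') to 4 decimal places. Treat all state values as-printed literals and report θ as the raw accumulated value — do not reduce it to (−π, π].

(-1.9349, 2.0986, -2.6090, 15.2100)

x' = -0.5000 + 14.9000·cos(-2.8688)·0.1 = -1.9349
y' = 2.5000 + 14.9000·sin(-2.8688)·0.1 = 2.0986
θ' = -2.8688 + (14.9000/2.7)·tan(0.44)·0.1 = -2.6090
v' = 14.9000 + 3.1000·0.1 = 15.2100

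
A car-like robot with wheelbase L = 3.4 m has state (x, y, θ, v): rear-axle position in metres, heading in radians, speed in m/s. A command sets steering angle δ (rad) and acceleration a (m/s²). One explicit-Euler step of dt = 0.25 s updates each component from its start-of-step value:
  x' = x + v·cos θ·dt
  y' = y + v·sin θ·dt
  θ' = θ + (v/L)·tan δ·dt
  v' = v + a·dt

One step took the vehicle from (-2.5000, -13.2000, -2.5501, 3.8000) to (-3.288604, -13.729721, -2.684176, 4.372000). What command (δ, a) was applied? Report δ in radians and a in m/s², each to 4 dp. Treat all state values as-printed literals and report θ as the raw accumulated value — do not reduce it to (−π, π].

a = (v'−v)/dt = (0.572000)/0.25 = 2.2880
Δθ = θ'−θ = -0.134076;  (v·dt/L) = 3.8000·0.25/3.4 = 0.279412
tan δ = Δθ·L/(v·dt) = -0.479851  →  δ = -0.4474

δ = -0.4474, a = 2.2880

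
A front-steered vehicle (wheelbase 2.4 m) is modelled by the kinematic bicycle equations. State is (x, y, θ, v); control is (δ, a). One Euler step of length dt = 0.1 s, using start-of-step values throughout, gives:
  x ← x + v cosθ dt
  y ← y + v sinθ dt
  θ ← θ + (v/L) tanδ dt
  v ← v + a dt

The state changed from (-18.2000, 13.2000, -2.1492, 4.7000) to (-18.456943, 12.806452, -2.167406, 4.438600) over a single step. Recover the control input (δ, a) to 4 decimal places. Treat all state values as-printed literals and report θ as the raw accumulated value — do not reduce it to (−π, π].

a = (v'−v)/dt = (-0.261400)/0.1 = -2.6140
Δθ = θ'−θ = -0.018206;  (v·dt/L) = 4.7000·0.1/2.4 = 0.195833
tan δ = Δθ·L/(v·dt) = -0.092967  →  δ = -0.0927

δ = -0.0927, a = -2.6140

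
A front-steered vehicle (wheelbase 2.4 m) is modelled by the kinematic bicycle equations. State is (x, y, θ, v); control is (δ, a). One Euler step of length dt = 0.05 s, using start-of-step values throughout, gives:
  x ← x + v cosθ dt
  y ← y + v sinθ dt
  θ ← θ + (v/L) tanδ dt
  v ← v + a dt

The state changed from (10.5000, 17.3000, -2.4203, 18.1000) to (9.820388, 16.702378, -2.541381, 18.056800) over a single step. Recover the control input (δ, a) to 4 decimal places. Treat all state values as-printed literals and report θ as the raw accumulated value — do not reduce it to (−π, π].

a = (v'−v)/dt = (-0.043200)/0.05 = -0.8640
Δθ = θ'−θ = -0.121081;  (v·dt/L) = 18.1000·0.05/2.4 = 0.377083
tan δ = Δθ·L/(v·dt) = -0.321099  →  δ = -0.3107

δ = -0.3107, a = -0.8640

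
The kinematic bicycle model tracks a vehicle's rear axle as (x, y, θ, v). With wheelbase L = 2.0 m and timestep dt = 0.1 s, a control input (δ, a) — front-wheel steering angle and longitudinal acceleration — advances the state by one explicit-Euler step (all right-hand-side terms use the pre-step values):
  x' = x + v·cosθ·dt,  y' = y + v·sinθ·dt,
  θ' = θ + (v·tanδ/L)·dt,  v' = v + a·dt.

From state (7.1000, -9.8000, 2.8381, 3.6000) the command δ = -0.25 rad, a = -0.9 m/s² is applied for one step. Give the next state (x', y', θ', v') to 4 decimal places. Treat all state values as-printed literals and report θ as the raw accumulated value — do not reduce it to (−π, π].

x' = 7.1000 + 3.6000·cos(2.8381)·0.1 = 6.7565
y' = -9.8000 + 3.6000·sin(2.8381)·0.1 = -9.6924
θ' = 2.8381 + (3.6000/2.0)·tan(-0.25)·0.1 = 2.7921
v' = 3.6000 − 0.9000·0.1 = 3.5100

(6.7565, -9.6924, 2.7921, 3.5100)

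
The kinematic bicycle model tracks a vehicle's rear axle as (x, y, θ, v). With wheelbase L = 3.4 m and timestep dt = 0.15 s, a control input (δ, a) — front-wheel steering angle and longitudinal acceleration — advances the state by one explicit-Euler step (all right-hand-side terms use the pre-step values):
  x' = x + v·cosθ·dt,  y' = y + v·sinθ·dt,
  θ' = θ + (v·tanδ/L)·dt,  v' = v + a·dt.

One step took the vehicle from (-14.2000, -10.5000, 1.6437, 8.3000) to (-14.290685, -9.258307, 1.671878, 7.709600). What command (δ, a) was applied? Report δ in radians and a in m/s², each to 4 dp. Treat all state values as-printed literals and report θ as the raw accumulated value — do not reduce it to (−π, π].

a = (v'−v)/dt = (-0.590400)/0.15 = -3.9360
Δθ = θ'−θ = 0.028178;  (v·dt/L) = 8.3000·0.15/3.4 = 0.366176
tan δ = Δθ·L/(v·dt) = 0.076952  →  δ = 0.0768

δ = 0.0768, a = -3.9360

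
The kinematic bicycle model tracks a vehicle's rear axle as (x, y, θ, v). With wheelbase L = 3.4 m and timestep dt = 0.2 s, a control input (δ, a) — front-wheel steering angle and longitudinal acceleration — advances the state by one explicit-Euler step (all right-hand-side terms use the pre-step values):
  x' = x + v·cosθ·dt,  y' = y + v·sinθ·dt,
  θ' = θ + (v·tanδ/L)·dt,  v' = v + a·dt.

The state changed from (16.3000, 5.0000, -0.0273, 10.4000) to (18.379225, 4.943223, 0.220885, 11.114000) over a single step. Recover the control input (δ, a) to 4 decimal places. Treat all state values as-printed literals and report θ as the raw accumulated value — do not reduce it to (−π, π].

δ = 0.3854, a = 3.5700

a = (v'−v)/dt = (0.714000)/0.2 = 3.5700
Δθ = θ'−θ = 0.248185;  (v·dt/L) = 10.4000·0.2/3.4 = 0.611765
tan δ = Δθ·L/(v·dt) = 0.405687  →  δ = 0.3854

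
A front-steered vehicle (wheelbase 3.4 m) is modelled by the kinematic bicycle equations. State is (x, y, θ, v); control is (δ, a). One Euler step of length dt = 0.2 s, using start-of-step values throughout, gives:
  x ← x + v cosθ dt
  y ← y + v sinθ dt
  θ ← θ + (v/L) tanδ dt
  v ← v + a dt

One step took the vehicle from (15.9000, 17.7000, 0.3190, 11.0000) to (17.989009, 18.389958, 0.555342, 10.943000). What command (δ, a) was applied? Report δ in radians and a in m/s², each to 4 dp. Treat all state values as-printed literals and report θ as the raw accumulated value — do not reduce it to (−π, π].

a = (v'−v)/dt = (-0.057000)/0.2 = -0.2850
Δθ = θ'−θ = 0.236342;  (v·dt/L) = 11.0000·0.2/3.4 = 0.647059
tan δ = Δθ·L/(v·dt) = 0.365256  →  δ = 0.3502

δ = 0.3502, a = -0.2850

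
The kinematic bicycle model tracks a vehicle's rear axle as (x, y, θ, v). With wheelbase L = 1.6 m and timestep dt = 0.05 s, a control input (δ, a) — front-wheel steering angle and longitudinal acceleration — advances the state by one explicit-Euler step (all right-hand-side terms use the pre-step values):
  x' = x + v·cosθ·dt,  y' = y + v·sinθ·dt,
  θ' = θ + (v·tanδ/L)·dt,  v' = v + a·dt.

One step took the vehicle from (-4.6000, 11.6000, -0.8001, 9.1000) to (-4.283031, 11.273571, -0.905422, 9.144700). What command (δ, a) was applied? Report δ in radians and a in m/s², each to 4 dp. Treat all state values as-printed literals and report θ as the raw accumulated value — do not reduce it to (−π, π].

a = (v'−v)/dt = (0.044700)/0.05 = 0.8940
Δθ = θ'−θ = -0.105322;  (v·dt/L) = 9.1000·0.05/1.6 = 0.284375
tan δ = Δθ·L/(v·dt) = -0.370363  →  δ = -0.3547

δ = -0.3547, a = 0.8940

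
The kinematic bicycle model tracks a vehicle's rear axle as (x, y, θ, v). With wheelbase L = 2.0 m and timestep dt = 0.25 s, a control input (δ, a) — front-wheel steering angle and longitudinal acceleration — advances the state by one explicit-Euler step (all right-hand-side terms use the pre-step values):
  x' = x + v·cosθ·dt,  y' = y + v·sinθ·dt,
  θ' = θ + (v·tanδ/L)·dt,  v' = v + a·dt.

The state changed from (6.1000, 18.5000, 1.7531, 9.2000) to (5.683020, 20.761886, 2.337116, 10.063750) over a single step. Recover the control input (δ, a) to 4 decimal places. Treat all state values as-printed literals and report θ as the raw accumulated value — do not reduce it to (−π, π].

a = (v'−v)/dt = (0.863750)/0.25 = 3.4550
Δθ = θ'−θ = 0.584016;  (v·dt/L) = 9.2000·0.25/2.0 = 1.150000
tan δ = Δθ·L/(v·dt) = 0.507840  →  δ = 0.4699

δ = 0.4699, a = 3.4550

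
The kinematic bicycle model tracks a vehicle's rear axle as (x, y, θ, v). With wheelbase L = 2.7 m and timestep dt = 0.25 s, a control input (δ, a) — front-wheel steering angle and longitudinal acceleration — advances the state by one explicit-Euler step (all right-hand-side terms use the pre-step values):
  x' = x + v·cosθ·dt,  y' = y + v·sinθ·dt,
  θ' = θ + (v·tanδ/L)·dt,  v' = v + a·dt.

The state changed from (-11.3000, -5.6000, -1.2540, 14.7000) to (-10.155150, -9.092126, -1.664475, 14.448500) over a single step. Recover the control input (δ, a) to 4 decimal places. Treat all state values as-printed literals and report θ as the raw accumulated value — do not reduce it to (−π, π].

δ = -0.2929, a = -1.0060

a = (v'−v)/dt = (-0.251500)/0.25 = -1.0060
Δθ = θ'−θ = -0.410475;  (v·dt/L) = 14.7000·0.25/2.7 = 1.361111
tan δ = Δθ·L/(v·dt) = -0.301573  →  δ = -0.2929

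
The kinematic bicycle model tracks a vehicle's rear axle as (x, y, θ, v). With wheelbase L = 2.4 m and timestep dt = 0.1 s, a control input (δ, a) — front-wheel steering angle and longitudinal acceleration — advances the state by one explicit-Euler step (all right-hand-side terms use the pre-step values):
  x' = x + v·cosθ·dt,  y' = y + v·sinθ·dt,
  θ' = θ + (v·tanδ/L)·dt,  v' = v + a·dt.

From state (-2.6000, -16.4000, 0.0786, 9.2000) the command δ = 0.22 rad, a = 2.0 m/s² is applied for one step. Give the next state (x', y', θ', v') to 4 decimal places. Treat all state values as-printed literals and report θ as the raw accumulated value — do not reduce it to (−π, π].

(-1.6828, -16.3278, 0.1643, 9.4000)

x' = -2.6000 + 9.2000·cos(0.0786)·0.1 = -1.6828
y' = -16.4000 + 9.2000·sin(0.0786)·0.1 = -16.3278
θ' = 0.0786 + (9.2000/2.4)·tan(0.22)·0.1 = 0.1643
v' = 9.2000 + 2.0000·0.1 = 9.4000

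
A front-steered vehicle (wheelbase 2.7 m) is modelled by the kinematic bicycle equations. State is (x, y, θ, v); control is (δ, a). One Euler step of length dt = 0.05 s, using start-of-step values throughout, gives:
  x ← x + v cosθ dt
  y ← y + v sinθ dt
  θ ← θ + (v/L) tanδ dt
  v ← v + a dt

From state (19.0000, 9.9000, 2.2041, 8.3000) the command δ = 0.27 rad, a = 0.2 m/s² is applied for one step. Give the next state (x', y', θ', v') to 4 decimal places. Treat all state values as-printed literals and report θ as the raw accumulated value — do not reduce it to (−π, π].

x' = 19.0000 + 8.3000·cos(2.2041)·0.05 = 18.7544
y' = 9.9000 + 8.3000·sin(2.2041)·0.05 = 10.2345
θ' = 2.2041 + (8.3000/2.7)·tan(0.27)·0.05 = 2.2466
v' = 8.3000 + 0.2000·0.05 = 8.3100

(18.7544, 10.2345, 2.2466, 8.3100)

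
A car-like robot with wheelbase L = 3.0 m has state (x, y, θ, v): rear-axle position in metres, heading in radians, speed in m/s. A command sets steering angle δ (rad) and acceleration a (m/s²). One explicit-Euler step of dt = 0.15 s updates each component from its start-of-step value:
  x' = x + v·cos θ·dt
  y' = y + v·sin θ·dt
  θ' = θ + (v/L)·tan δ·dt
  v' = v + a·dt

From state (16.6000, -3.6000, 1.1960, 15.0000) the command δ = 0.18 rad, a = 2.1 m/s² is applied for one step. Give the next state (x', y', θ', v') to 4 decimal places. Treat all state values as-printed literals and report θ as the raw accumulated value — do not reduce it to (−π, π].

(17.4237, -1.5062, 1.3325, 15.3150)

x' = 16.6000 + 15.0000·cos(1.1960)·0.15 = 17.4237
y' = -3.6000 + 15.0000·sin(1.1960)·0.15 = -1.5062
θ' = 1.1960 + (15.0000/3.0)·tan(0.18)·0.15 = 1.3325
v' = 15.0000 + 2.1000·0.15 = 15.3150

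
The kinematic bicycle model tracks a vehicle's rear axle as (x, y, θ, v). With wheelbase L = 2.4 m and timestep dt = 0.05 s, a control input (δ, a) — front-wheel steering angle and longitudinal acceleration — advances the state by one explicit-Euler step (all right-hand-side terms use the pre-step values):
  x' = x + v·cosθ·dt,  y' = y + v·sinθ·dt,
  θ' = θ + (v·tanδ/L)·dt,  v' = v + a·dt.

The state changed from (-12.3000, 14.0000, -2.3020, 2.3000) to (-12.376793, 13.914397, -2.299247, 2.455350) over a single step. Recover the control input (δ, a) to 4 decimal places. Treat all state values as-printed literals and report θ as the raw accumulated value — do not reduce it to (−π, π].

δ = 0.0574, a = 3.1070

a = (v'−v)/dt = (0.155350)/0.05 = 3.1070
Δθ = θ'−θ = 0.002753;  (v·dt/L) = 2.3000·0.05/2.4 = 0.047917
tan δ = Δθ·L/(v·dt) = 0.057454  →  δ = 0.0574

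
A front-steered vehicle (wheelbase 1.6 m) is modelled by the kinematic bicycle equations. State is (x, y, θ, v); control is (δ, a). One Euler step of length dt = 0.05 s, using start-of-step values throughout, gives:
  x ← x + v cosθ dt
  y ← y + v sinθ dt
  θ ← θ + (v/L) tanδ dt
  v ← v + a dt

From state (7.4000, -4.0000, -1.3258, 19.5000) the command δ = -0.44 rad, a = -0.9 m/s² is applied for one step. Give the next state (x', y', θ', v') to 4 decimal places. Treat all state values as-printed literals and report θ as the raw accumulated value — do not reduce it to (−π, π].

(7.6365, -4.9459, -1.6127, 19.4550)

x' = 7.4000 + 19.5000·cos(-1.3258)·0.05 = 7.6365
y' = -4.0000 + 19.5000·sin(-1.3258)·0.05 = -4.9459
θ' = -1.3258 + (19.5000/1.6)·tan(-0.44)·0.05 = -1.6127
v' = 19.5000 − 0.9000·0.05 = 19.4550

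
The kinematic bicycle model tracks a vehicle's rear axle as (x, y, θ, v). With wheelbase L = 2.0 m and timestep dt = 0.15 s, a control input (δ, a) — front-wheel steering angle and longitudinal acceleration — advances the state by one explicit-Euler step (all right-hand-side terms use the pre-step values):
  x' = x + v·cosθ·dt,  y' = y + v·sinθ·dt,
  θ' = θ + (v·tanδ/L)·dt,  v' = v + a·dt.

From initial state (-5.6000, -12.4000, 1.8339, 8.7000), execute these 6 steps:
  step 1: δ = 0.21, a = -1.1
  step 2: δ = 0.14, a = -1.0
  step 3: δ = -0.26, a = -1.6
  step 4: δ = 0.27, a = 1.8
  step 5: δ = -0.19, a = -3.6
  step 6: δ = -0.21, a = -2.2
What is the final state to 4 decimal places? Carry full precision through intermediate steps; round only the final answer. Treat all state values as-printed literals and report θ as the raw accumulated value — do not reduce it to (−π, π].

after step 1 (δ=0.21, a=-1.1): (-5.939403, -11.139908, 1.972975, 8.535000)
after step 2 (δ=0.14, a=-1.0): (-6.440524, -9.961809, 2.063183, 8.385000)
after step 3 (δ=-0.26, a=-1.6): (-7.035101, -8.853471, 1.895889, 8.145000)
after step 4 (δ=0.27, a=1.8): (-7.425323, -7.695715, 2.064953, 8.415000)
after step 5 (δ=-0.19, a=-3.6): (-8.023995, -6.584469, 1.943576, 7.875000)
after step 6 (δ=-0.21, a=-2.2): (-8.454213, -5.484349, 1.817688, 7.545000)

(-8.4542, -5.4843, 1.8177, 7.5450)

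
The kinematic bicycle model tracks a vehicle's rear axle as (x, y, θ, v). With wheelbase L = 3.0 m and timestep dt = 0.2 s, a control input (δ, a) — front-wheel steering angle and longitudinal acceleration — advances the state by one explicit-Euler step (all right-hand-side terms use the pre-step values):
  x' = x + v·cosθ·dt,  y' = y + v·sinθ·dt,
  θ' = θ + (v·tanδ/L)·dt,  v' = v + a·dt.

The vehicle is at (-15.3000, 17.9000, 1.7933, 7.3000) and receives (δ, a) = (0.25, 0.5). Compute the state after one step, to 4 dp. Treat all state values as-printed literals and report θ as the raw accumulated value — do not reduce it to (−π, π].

(-15.6222, 19.3240, 1.9176, 7.4000)

x' = -15.3000 + 7.3000·cos(1.7933)·0.2 = -15.6222
y' = 17.9000 + 7.3000·sin(1.7933)·0.2 = 19.3240
θ' = 1.7933 + (7.3000/3.0)·tan(0.25)·0.2 = 1.9176
v' = 7.3000 + 0.5000·0.2 = 7.4000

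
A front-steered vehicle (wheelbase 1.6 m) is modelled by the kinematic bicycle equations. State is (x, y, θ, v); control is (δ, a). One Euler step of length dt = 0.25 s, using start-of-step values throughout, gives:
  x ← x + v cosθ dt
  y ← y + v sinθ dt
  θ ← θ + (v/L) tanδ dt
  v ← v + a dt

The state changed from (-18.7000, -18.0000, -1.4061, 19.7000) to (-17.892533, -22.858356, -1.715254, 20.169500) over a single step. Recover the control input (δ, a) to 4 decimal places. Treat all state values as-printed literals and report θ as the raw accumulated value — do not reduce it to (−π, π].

a = (v'−v)/dt = (0.469500)/0.25 = 1.8780
Δθ = θ'−θ = -0.309154;  (v·dt/L) = 19.7000·0.25/1.6 = 3.078125
tan δ = Δθ·L/(v·dt) = -0.100436  →  δ = -0.1001

δ = -0.1001, a = 1.8780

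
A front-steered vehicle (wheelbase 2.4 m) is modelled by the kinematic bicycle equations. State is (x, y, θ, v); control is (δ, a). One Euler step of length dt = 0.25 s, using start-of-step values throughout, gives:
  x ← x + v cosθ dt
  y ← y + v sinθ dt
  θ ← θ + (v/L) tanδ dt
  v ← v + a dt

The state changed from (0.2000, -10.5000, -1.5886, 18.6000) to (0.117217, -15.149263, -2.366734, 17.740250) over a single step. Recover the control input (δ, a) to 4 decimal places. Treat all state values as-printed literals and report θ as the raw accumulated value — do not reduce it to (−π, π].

δ = -0.3819, a = -3.4390

a = (v'−v)/dt = (-0.859750)/0.25 = -3.4390
Δθ = θ'−θ = -0.778134;  (v·dt/L) = 18.6000·0.25/2.4 = 1.937500
tan δ = Δθ·L/(v·dt) = -0.401618  →  δ = -0.3819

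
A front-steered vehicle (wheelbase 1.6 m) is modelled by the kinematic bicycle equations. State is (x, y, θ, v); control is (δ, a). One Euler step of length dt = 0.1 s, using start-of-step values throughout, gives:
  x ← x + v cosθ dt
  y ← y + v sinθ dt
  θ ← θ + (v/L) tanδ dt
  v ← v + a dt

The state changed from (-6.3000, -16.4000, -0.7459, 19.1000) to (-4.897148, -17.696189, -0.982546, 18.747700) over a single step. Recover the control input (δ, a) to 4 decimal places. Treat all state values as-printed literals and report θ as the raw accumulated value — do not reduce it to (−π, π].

a = (v'−v)/dt = (-0.352300)/0.1 = -3.5230
Δθ = θ'−θ = -0.236646;  (v·dt/L) = 19.1000·0.1/1.6 = 1.193750
tan δ = Δθ·L/(v·dt) = -0.198237  →  δ = -0.1957

δ = -0.1957, a = -3.5230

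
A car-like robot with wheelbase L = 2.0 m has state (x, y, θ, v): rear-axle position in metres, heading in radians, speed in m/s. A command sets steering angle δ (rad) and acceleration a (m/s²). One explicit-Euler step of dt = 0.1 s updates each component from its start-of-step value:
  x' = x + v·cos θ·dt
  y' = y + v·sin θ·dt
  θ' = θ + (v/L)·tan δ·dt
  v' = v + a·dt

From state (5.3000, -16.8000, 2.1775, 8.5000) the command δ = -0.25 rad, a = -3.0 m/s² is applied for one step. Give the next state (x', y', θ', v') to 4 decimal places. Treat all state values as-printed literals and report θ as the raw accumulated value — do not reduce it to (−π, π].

(4.8154, -16.1017, 2.0690, 8.2000)

x' = 5.3000 + 8.5000·cos(2.1775)·0.1 = 4.8154
y' = -16.8000 + 8.5000·sin(2.1775)·0.1 = -16.1017
θ' = 2.1775 + (8.5000/2.0)·tan(-0.25)·0.1 = 2.0690
v' = 8.5000 − 3.0000·0.1 = 8.2000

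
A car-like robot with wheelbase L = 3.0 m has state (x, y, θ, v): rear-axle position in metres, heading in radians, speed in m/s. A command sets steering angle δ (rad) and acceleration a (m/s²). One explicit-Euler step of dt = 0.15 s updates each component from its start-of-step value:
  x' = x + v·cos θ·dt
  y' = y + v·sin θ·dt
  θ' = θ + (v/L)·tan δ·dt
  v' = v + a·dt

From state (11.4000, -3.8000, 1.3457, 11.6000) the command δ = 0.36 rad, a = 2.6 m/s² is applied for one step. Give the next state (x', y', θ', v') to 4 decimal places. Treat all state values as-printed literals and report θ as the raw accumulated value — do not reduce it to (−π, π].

x' = 11.4000 + 11.6000·cos(1.3457)·0.15 = 11.7884
y' = -3.8000 + 11.6000·sin(1.3457)·0.15 = -2.1039
θ' = 1.3457 + (11.6000/3.0)·tan(0.36)·0.15 = 1.5640
v' = 11.6000 + 2.6000·0.15 = 11.9900

(11.7884, -2.1039, 1.5640, 11.9900)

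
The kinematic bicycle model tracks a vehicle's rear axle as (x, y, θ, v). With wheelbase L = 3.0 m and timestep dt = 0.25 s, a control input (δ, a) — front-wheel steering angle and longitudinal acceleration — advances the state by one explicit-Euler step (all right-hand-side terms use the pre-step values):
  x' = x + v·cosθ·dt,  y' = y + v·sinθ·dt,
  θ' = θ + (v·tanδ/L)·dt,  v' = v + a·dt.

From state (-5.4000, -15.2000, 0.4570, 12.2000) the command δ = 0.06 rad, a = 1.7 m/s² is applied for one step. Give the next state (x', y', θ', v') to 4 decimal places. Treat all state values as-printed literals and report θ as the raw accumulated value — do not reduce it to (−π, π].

(-2.6630, -13.8542, 0.5181, 12.6250)

x' = -5.4000 + 12.2000·cos(0.4570)·0.25 = -2.6630
y' = -15.2000 + 12.2000·sin(0.4570)·0.25 = -13.8542
θ' = 0.4570 + (12.2000/3.0)·tan(0.06)·0.25 = 0.5181
v' = 12.2000 + 1.7000·0.25 = 12.6250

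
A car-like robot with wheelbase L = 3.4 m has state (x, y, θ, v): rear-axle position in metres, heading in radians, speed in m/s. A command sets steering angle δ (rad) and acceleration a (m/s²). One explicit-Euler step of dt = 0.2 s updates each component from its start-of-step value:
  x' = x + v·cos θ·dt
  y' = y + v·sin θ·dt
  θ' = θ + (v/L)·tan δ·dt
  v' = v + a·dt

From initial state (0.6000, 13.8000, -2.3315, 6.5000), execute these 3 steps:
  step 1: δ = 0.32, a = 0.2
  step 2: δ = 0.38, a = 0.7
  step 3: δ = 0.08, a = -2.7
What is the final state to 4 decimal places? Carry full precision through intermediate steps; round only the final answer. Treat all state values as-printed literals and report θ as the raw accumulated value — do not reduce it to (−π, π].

(-1.6884, 10.6197, -2.0196, 6.1400)

after step 1 (δ=0.32, a=0.2): (-0.296261, 12.858344, -2.204792, 6.540000)
after step 2 (δ=0.38, a=0.7): (-1.071079, 11.804531, -2.051136, 6.680000)
after step 3 (δ=0.08, a=-2.7): (-1.688419, 10.619716, -2.019633, 6.140000)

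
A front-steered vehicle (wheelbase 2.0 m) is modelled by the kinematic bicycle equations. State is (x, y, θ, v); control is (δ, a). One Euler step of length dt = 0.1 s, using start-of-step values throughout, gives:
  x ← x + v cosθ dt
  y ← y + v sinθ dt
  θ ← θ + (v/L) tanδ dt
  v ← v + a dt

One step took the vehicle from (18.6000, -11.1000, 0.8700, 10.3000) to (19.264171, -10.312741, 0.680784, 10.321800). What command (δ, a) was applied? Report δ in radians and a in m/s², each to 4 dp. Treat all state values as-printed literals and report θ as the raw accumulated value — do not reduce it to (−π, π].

a = (v'−v)/dt = (0.021800)/0.1 = 0.2180
Δθ = θ'−θ = -0.189216;  (v·dt/L) = 10.3000·0.1/2.0 = 0.515000
tan δ = Δθ·L/(v·dt) = -0.367410  →  δ = -0.3521

δ = -0.3521, a = 0.2180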